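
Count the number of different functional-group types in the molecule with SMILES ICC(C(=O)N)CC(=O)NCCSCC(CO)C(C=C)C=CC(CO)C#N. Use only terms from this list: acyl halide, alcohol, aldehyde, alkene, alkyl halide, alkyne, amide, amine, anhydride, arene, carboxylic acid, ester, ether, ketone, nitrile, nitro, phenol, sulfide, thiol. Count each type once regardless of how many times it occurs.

6

Taking each segment in turn:
  ICH2: halogen on an sp³ carbon → alkyl halide.
  CH(CONH2): pendant –CONH2: carbonyl C bonded to C and N → amide.
  CH2CONHCH2: –C(=O)–N– linkage → amide (the N is not an amine).
  CH2SCH2: C–S–C linkage → sulfide (thioether).
  CH(CH2OH): pendant –CH2OH on an sp³ backbone C → alcohol.
  CH(CH=CH2): pendant –CH=CH2: C=C double bond → alkene.
  CH=CH: C=C double bond → alkene.
  CH(CH2OH): pendant –CH2OH on an sp³ backbone C → alcohol.
  CN: –C≡N: carbon triple-bonded to nitrogen → nitrile.
Distinct types present: alcohol, alkene, alkyl halide, amide, nitrile, sulfide.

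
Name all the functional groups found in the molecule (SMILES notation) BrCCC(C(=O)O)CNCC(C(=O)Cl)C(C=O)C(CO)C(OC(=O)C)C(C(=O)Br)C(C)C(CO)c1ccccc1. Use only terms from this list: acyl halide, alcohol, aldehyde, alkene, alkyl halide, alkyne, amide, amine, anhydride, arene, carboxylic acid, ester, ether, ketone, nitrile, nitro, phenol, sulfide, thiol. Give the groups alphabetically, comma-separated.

Taking each segment in turn:
  BrCH2: halogen on an sp³ carbon → alkyl halide.
  CH(COOH): pendant –COOH: carbonyl C bonded to C and –OH → carboxylic acid.
  CH2NHCH2: C–N–C with sp³ carbons and no adjacent C=O → amine (secondary).
  CH(COCl): pendant –C(=O)X: carbonyl C bonded to C and halogen → acyl halide.
  CH(CHO): pendant –CHO: carbonyl C bonded to C and H → aldehyde.
  CH(CH2OH): pendant –CH2OH on an sp³ backbone C → alcohol.
  CH(OCOCH3): pendant –OC(=O)CH3: an acyloxy group → ester.
  CH(COBr): pendant –C(=O)X: carbonyl C bonded to C and halogen → acyl halide.
  CH(CH2OH): pendant –CH2OH on an sp³ backbone C → alcohol.
  C6H5: –C6H5 phenyl ring → arene.

acyl halide, alcohol, aldehyde, alkyl halide, amine, arene, carboxylic acid, ester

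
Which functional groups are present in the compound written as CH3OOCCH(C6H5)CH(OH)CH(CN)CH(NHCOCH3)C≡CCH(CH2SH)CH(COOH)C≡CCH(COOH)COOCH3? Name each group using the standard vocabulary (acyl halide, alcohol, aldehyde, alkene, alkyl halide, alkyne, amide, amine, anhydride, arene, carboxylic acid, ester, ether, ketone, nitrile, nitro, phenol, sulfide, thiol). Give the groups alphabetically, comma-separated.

alcohol, alkyne, amide, arene, carboxylic acid, ester, nitrile, thiol

Reading the structure from left to right:
  CH3OOC: CH3O–C(=O)–: carbonyl C bonded to C and to –OCH3 → ester (not ketone + ether).
  CH(C6H5): pendant –C6H5: benzene ring → arene.
  CH(OH): –OH on an sp³ carbon → alcohol (secondary).
  CH(CN): pendant –C≡N: nitrile.
  CH(NHCOCH3): pendant –NHC(=O)CH3: N bonded to a carbonyl → amide (not amine).
  C≡C: C≡C triple bond → alkyne.
  CH(CH2SH): pendant –CH2SH → thiol.
  CH(COOH): pendant –COOH: carbonyl C bonded to C and –OH → carboxylic acid.
  C≡C: C≡C triple bond → alkyne.
  CH(COOH): pendant –COOH: carbonyl C bonded to C and –OH → carboxylic acid.
  COOCH3: –C(=O)OCH3: carbonyl C bonded to C and to –OCH3 → ester (not ketone + ether).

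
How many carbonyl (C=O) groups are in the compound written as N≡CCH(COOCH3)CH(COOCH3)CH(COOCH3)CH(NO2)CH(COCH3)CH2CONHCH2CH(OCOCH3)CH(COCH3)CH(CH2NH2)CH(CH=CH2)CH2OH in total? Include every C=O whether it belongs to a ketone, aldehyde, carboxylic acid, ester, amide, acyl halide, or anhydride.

CH(COOCH3): ester, 1 C=O (running total 1).
CH(COOCH3): ester, 1 C=O (running total 2).
CH(COOCH3): ester, 1 C=O (running total 3).
CH(COCH3): ketone, 1 C=O (running total 4).
CH2CONHCH2: amide, 1 C=O (running total 5).
CH(OCOCH3): ester, 1 C=O (running total 6).
CH(COCH3): ketone, 1 C=O (running total 7).

7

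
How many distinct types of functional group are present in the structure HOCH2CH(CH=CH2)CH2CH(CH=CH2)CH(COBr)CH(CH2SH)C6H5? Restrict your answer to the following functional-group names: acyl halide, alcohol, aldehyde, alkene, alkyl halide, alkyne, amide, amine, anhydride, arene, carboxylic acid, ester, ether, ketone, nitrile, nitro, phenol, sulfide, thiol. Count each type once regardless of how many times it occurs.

Reading the structure from left to right:
  HOCH2: HO– on an sp³ carbon → alcohol.
  CH(CH=CH2): pendant –CH=CH2: C=C double bond → alkene.
  CH(CH=CH2): pendant –CH=CH2: C=C double bond → alkene.
  CH(COBr): pendant –C(=O)X: carbonyl C bonded to C and halogen → acyl halide.
  CH(CH2SH): pendant –CH2SH → thiol.
  C6H5: –C6H5 phenyl ring → arene.
Distinct types present: acyl halide, alcohol, alkene, arene, thiol.

5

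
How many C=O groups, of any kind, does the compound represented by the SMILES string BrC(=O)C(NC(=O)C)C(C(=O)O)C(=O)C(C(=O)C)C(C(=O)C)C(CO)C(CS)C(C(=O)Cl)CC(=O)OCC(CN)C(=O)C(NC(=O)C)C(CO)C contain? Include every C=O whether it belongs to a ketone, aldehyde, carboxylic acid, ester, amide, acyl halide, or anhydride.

10

BrCO: acyl halide, 1 C=O (running total 1).
CH(NHCOCH3): amide, 1 C=O (running total 2).
CH(COOH): carboxylic acid, 1 C=O (running total 3).
CO: ketone, 1 C=O (running total 4).
CH(COCH3): ketone, 1 C=O (running total 5).
CH(COCH3): ketone, 1 C=O (running total 6).
CH(COCl): acyl halide, 1 C=O (running total 7).
CH2COOCH2: ester, 1 C=O (running total 8).
CO: ketone, 1 C=O (running total 9).
CH(NHCOCH3): amide, 1 C=O (running total 10).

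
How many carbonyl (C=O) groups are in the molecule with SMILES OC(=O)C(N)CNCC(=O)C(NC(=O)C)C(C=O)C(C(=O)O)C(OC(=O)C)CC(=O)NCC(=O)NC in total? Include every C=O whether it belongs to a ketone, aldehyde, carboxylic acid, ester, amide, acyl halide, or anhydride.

8

HOOC: carboxylic acid, 1 C=O (running total 1).
CO: ketone, 1 C=O (running total 2).
CH(NHCOCH3): amide, 1 C=O (running total 3).
CH(CHO): aldehyde, 1 C=O (running total 4).
CH(COOH): carboxylic acid, 1 C=O (running total 5).
CH(OCOCH3): ester, 1 C=O (running total 6).
CH2CONHCH2: amide, 1 C=O (running total 7).
CONHCH3: amide, 1 C=O (running total 8).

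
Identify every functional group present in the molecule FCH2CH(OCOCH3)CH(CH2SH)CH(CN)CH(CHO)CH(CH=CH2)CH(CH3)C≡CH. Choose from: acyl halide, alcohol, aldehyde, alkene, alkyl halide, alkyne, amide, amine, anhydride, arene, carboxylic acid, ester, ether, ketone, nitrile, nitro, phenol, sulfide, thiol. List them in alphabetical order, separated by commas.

halogen on an sp³ carbon → alkyl halide.
pendant –OC(=O)CH3: an acyloxy group → ester.
pendant –CH2SH → thiol.
pendant –C≡N: nitrile.
pendant –CHO: carbonyl C bonded to C and H → aldehyde.
pendant –CH=CH2: C=C double bond → alkene.
C≡C triple bond → alkyne.

aldehyde, alkene, alkyl halide, alkyne, ester, nitrile, thiol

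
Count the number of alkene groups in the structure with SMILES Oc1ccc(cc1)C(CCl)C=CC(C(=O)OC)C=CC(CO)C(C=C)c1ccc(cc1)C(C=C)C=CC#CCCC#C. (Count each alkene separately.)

Taking each segment in turn:
  HOC6H4: –OH attached directly to an aromatic ring → phenol (not alcohol); the ring itself is an arene.
  CH(CH2Cl): pendant –CH2X: halogen on sp³ carbon → alkyl halide.
  CH=CH: C=C double bond → alkene.
  CH(COOCH3): pendant –COOCH3: carbonyl C bonded to C and –OCH3 → ester.
  CH=CH: C=C double bond → alkene.
  CH(CH2OH): pendant –CH2OH on an sp³ backbone C → alcohol.
  CH(CH=CH2): pendant –CH=CH2: C=C double bond → alkene.
  C6H4: para-disubstituted benzene ring → arene.
  CH(CH=CH2): pendant –CH=CH2: C=C double bond → alkene.
  CH=CH: C=C double bond → alkene.
  C≡C: C≡C triple bond → alkyne.
  C≡CH: C≡C triple bond → alkyne.
Alkene appears at: CH=CH, CH=CH, CH(CH=CH2), CH(CH=CH2), CH=CH → 5.

5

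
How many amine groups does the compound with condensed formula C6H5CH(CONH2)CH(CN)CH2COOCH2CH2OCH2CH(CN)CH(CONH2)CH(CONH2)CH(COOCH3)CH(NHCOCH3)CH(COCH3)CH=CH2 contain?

Working along the chain:
  C6H5: C6H5– phenyl ring → arene.
  CH(CONH2): pendant –CONH2: carbonyl C bonded to C and N → amide.
  CH(CN): pendant –C≡N: nitrile.
  CH2COOCH2: –C(=O)–O–C with C on the carbonyl side → ester.
  CH2OCH2: C–O–C with sp³ carbons on both sides and no adjacent C=O → ether.
  CH(CN): pendant –C≡N: nitrile.
  CH(CONH2): pendant –CONH2: carbonyl C bonded to C and N → amide.
  CH(CONH2): pendant –CONH2: carbonyl C bonded to C and N → amide.
  CH(COOCH3): pendant –COOCH3: carbonyl C bonded to C and –OCH3 → ester.
  CH(NHCOCH3): pendant –NHC(=O)CH3: N bonded to a carbonyl → amide (not amine).
  CH(COCH3): pendant –COCH3: carbonyl C bonded to two carbons → ketone.
  CH=CH2: C=C double bond → alkene.
No segment is a amine: CH(CONH2) is amide, not amine; CH(CN) is nitrile, not amine; CH(CN) is nitrile, not amine. → 0.

0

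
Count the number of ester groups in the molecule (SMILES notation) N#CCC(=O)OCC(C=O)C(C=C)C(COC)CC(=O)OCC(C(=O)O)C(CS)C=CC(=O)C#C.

2

N≡C–: carbon triple-bonded to nitrogen → nitrile.
–C(=O)–O–C with C on the carbonyl side → ester.
pendant –CHO: carbonyl C bonded to C and H → aldehyde.
pendant –CH=CH2: C=C double bond → alkene.
pendant –CH2OCH3: C–O–C linkage → ether.
–C(=O)–O–C with C on the carbonyl side → ester.
pendant –COOH: carbonyl C bonded to C and –OH → carboxylic acid.
pendant –CH2SH → thiol.
C=C double bond → alkene.
–C(=O)– with carbon on both sides → ketone.
C≡C triple bond → alkyne.
Ester appears at: CH2COOCH2, CH2COOCH2 → 2.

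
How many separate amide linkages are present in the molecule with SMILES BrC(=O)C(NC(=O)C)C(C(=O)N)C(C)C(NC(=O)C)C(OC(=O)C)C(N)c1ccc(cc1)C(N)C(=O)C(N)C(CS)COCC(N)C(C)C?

Reading the structure from left to right:
  BrCO: –C(=O)Br: carbonyl C bonded to C and to a halogen → acyl halide (not alkyl halide).
  CH(NHCOCH3): pendant –NHC(=O)CH3: N bonded to a carbonyl → amide (not amine).
  CH(CONH2): pendant –CONH2: carbonyl C bonded to C and N → amide.
  CH(NHCOCH3): pendant –NHC(=O)CH3: N bonded to a carbonyl → amide (not amine).
  CH(OCOCH3): pendant –OC(=O)CH3: an acyloxy group → ester.
  CH(NH2): –NH2 on an sp³ carbon with no adjacent C=O → amine.
  C6H4: para-disubstituted benzene ring → arene.
  CH(NH2): –NH2 on an sp³ carbon with no adjacent C=O → amine.
  CO: –C(=O)– with carbon on both sides → ketone.
  CH(NH2): –NH2 on an sp³ carbon with no adjacent C=O → amine.
  CH(CH2SH): pendant –CH2SH → thiol.
  CH2OCH2: C–O–C with sp³ carbons on both sides and no adjacent C=O → ether.
  CH(NH2): –NH2 on an sp³ carbon with no adjacent C=O → amine.
Amide appears at: CH(NHCOCH3), CH(CONH2), CH(NHCOCH3) → 3.

3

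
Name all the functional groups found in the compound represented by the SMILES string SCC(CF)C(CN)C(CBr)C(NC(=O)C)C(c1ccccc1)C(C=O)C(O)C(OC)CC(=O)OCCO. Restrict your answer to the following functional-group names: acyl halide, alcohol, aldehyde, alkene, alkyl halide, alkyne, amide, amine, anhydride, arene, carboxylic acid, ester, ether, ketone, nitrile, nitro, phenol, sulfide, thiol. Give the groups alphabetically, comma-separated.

Working along the chain:
  HSCH2: –SH on an sp³ carbon → thiol.
  CH(CH2F): pendant –CH2X: halogen on sp³ carbon → alkyl halide.
  CH(CH2NH2): pendant –CH2NH2: N on sp³ C, no adjacent C=O → amine.
  CH(CH2Br): pendant –CH2X: halogen on sp³ carbon → alkyl halide.
  CH(NHCOCH3): pendant –NHC(=O)CH3: N bonded to a carbonyl → amide (not amine).
  CH(C6H5): pendant –C6H5: benzene ring → arene.
  CH(CHO): pendant –CHO: carbonyl C bonded to C and H → aldehyde.
  CH(OH): –OH on an sp³ carbon → alcohol (secondary).
  CH(OCH3): pendant –OCH3: C–O–C with sp³ C, no adjacent C=O → ether.
  CH2COOCH2: –C(=O)–O–C with C on the carbonyl side → ester.
  CH2OH: –OH on an sp³ carbon → alcohol.

alcohol, aldehyde, alkyl halide, amide, amine, arene, ester, ether, thiol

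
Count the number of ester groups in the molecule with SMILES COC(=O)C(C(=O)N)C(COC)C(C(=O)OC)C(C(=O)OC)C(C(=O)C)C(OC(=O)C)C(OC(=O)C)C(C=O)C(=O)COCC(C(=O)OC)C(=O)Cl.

6

Working along the chain:
  CH3OOC: CH3O–C(=O)–: carbonyl C bonded to C and to –OCH3 → ester (not ketone + ether).
  CH(CONH2): pendant –CONH2: carbonyl C bonded to C and N → amide.
  CH(CH2OCH3): pendant –CH2OCH3: C–O–C linkage → ether.
  CH(COOCH3): pendant –COOCH3: carbonyl C bonded to C and –OCH3 → ester.
  CH(COOCH3): pendant –COOCH3: carbonyl C bonded to C and –OCH3 → ester.
  CH(COCH3): pendant –COCH3: carbonyl C bonded to two carbons → ketone.
  CH(OCOCH3): pendant –OC(=O)CH3: an acyloxy group → ester.
  CH(OCOCH3): pendant –OC(=O)CH3: an acyloxy group → ester.
  CH(CHO): pendant –CHO: carbonyl C bonded to C and H → aldehyde.
  CO: –C(=O)– with carbon on both sides → ketone.
  CH2OCH2: C–O–C with sp³ carbons on both sides and no adjacent C=O → ether.
  CH(COOCH3): pendant –COOCH3: carbonyl C bonded to C and –OCH3 → ester.
  COCl: –C(=O)Cl: carbonyl C bonded to C and to a halogen → acyl halide (not alkyl halide).
Ester appears at: CH3OOC, CH(COOCH3), CH(COOCH3), CH(OCOCH3), CH(OCOCH3), CH(COOCH3) → 6.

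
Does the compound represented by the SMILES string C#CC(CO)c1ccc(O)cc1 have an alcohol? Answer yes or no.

Reading the structure from left to right:
  HC≡C: C≡C triple bond → alkyne.
  CH(CH2OH): pendant –CH2OH on an sp³ backbone C → alcohol.
  C6H4OH: –OH attached directly to an aromatic ring → phenol (not alcohol); the ring itself is an arene.
The CH(CH2OH) segment supplies the alcohol: pendant –CH2OH on an sp³ backbone C → alcohol.

yes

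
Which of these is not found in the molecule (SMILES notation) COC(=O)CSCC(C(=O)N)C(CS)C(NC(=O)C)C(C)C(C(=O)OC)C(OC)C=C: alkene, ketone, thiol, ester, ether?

thiol: present (CH(CH2SH) — pendant –CH2SH → thiol).
ester: present (CH3OOC — CH3O–C(=O)–: carbonyl C bonded to C and to –OCH3 → ester (not ketone + ether)).
ether: present (CH(OCH3) — pendant –OCH3: C–O–C with sp³ C, no adjacent C=O → ether).
alkene: present (CH=CH2 — C=C double bond → alkene).
ketone: absent. In each of CH3OOC and CH(COOCH3), the C=O is bonded to an –O–C group, which defines an ester, not a ketone. In each of CH(CONH2) and CH(NHCOCH3), the C=O is bonded to nitrogen, which defines an amide, not a ketone.

ketone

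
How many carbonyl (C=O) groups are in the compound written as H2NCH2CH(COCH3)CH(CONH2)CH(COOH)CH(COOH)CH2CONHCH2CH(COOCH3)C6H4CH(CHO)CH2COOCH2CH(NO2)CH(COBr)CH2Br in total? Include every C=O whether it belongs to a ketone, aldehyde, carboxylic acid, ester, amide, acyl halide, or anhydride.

CH(COCH3): ketone, 1 C=O (running total 1).
CH(CONH2): amide, 1 C=O (running total 2).
CH(COOH): carboxylic acid, 1 C=O (running total 3).
CH(COOH): carboxylic acid, 1 C=O (running total 4).
CH2CONHCH2: amide, 1 C=O (running total 5).
CH(COOCH3): ester, 1 C=O (running total 6).
CH(CHO): aldehyde, 1 C=O (running total 7).
CH2COOCH2: ester, 1 C=O (running total 8).
CH(COBr): acyl halide, 1 C=O (running total 9).

9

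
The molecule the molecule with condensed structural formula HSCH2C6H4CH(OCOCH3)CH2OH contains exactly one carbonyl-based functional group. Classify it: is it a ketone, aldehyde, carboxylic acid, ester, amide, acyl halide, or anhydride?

ester

The carbonyl is in the CH(OCOCH3) segment: pendant –OC(=O)CH3: an acyloxy group → ester.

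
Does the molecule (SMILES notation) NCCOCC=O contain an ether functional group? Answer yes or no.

yes

–NH2 on an sp³ carbon with no adjacent C=O → amine.
C–O–C with sp³ carbons on both sides and no adjacent C=O → ether.
terminal –CHO: carbonyl C bonded to H and C → aldehyde.
The CH2OCH2 segment supplies the ether: C–O–C with sp³ carbons on both sides and no adjacent C=O → ether.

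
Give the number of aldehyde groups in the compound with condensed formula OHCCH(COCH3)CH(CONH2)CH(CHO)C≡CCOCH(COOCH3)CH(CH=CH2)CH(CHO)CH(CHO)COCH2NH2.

Reading the structure from left to right:
  OHC: terminal –CHO: carbonyl C bonded to H and C → aldehyde.
  CH(COCH3): pendant –COCH3: carbonyl C bonded to two carbons → ketone.
  CH(CONH2): pendant –CONH2: carbonyl C bonded to C and N → amide.
  CH(CHO): pendant –CHO: carbonyl C bonded to C and H → aldehyde.
  C≡C: C≡C triple bond → alkyne.
  CO: –C(=O)– with carbon on both sides → ketone.
  CH(COOCH3): pendant –COOCH3: carbonyl C bonded to C and –OCH3 → ester.
  CH(CH=CH2): pendant –CH=CH2: C=C double bond → alkene.
  CH(CHO): pendant –CHO: carbonyl C bonded to C and H → aldehyde.
  CH(CHO): pendant –CHO: carbonyl C bonded to C and H → aldehyde.
  CO: –C(=O)– with carbon on both sides → ketone.
  CH2NH2: –NH2 on an sp³ carbon with no adjacent C=O → amine.
Aldehyde appears at: OHC, CH(CHO), CH(CHO), CH(CHO) → 4.

4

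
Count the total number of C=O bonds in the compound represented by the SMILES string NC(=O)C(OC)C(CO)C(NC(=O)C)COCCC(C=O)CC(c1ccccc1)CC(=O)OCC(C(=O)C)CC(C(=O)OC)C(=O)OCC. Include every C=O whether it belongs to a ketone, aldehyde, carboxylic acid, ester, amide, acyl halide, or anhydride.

H2NCO: amide, 1 C=O (running total 1).
CH(NHCOCH3): amide, 1 C=O (running total 2).
CH(CHO): aldehyde, 1 C=O (running total 3).
CH2COOCH2: ester, 1 C=O (running total 4).
CH(COCH3): ketone, 1 C=O (running total 5).
CH(COOCH3): ester, 1 C=O (running total 6).
COOCH2CH3: ester, 1 C=O (running total 7).

7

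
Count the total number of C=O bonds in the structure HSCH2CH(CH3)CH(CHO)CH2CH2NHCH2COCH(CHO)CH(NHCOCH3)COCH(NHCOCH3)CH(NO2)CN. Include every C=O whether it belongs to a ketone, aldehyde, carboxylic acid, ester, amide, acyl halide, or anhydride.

6

CH(CHO): aldehyde, 1 C=O (running total 1).
CO: ketone, 1 C=O (running total 2).
CH(CHO): aldehyde, 1 C=O (running total 3).
CH(NHCOCH3): amide, 1 C=O (running total 4).
CO: ketone, 1 C=O (running total 5).
CH(NHCOCH3): amide, 1 C=O (running total 6).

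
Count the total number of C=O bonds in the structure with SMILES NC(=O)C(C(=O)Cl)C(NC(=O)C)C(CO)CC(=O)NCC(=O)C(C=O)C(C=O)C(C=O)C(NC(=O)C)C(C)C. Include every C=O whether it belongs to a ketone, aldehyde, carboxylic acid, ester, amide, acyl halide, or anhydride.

9

H2NCO: amide, 1 C=O (running total 1).
CH(COCl): acyl halide, 1 C=O (running total 2).
CH(NHCOCH3): amide, 1 C=O (running total 3).
CH2CONHCH2: amide, 1 C=O (running total 4).
CO: ketone, 1 C=O (running total 5).
CH(CHO): aldehyde, 1 C=O (running total 6).
CH(CHO): aldehyde, 1 C=O (running total 7).
CH(CHO): aldehyde, 1 C=O (running total 8).
CH(NHCOCH3): amide, 1 C=O (running total 9).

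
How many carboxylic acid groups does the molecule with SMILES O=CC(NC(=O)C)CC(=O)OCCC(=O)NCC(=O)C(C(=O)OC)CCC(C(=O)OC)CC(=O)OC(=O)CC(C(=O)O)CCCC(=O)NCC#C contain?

terminal –CHO: carbonyl C bonded to H and C → aldehyde.
pendant –NHC(=O)CH3: N bonded to a carbonyl → amide (not amine).
–C(=O)–O–C with C on the carbonyl side → ester.
–C(=O)–N– linkage → amide (the N is not an amine).
–C(=O)– with carbon on both sides → ketone.
pendant –COOCH3: carbonyl C bonded to C and –OCH3 → ester.
pendant –COOCH3: carbonyl C bonded to C and –OCH3 → ester.
two acyl groups sharing one oxygen, –C(=O)–O–C(=O)– → anhydride.
pendant –COOH: carbonyl C bonded to C and –OH → carboxylic acid.
–C(=O)–N– linkage → amide (the N is not an amine).
C≡C triple bond → alkyne.
Carboxylic acid appears at: CH(COOH) → 1.

1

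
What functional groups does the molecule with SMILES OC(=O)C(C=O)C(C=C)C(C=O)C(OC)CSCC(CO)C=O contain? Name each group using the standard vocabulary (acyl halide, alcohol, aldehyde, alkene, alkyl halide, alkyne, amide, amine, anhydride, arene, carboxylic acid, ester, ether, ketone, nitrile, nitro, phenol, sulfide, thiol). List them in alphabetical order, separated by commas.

alcohol, aldehyde, alkene, carboxylic acid, ether, sulfide

Taking each segment in turn:
  HOOC: –COOH: carbonyl C bonded to –OH and C → carboxylic acid (the –OH is not a separate alcohol).
  CH(CHO): pendant –CHO: carbonyl C bonded to C and H → aldehyde.
  CH(CH=CH2): pendant –CH=CH2: C=C double bond → alkene.
  CH(CHO): pendant –CHO: carbonyl C bonded to C and H → aldehyde.
  CH(OCH3): pendant –OCH3: C–O–C with sp³ C, no adjacent C=O → ether.
  CH2SCH2: C–S–C linkage → sulfide (thioether).
  CH(CH2OH): pendant –CH2OH on an sp³ backbone C → alcohol.
  CHO: terminal –CHO: carbonyl C bonded to H and C → aldehyde.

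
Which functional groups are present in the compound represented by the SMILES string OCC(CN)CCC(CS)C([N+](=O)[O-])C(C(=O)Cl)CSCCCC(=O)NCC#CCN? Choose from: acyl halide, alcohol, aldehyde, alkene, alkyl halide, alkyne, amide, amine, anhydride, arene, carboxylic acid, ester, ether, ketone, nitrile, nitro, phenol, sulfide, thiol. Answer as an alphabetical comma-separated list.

HO– on an sp³ carbon → alcohol.
pendant –CH2NH2: N on sp³ C, no adjacent C=O → amine.
pendant –CH2SH → thiol.
–NO2 on an sp³ carbon → nitro (the N=O is not a carbonyl).
pendant –C(=O)X: carbonyl C bonded to C and halogen → acyl halide.
C–S–C linkage → sulfide (thioether).
–C(=O)–N– linkage → amide (the N is not an amine).
C≡C triple bond → alkyne.
–NH2 on an sp³ carbon with no adjacent C=O → amine.

acyl halide, alcohol, alkyne, amide, amine, nitro, sulfide, thiol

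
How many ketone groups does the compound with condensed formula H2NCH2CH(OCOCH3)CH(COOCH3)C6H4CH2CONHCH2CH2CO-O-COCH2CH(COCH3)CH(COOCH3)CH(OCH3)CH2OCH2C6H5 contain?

Reading the structure from left to right:
  H2NCH2: –NH2 on an sp³ carbon with no adjacent C=O → amine.
  CH(OCOCH3): pendant –OC(=O)CH3: an acyloxy group → ester.
  CH(COOCH3): pendant –COOCH3: carbonyl C bonded to C and –OCH3 → ester.
  C6H4: para-disubstituted benzene ring → arene.
  CH2CONHCH2: –C(=O)–N– linkage → amide (the N is not an amine).
  CH2CO-O-COCH2: two acyl groups sharing one oxygen, –C(=O)–O–C(=O)– → anhydride.
  CH(COCH3): pendant –COCH3: carbonyl C bonded to two carbons → ketone.
  CH(COOCH3): pendant –COOCH3: carbonyl C bonded to C and –OCH3 → ester.
  CH(OCH3): pendant –OCH3: C–O–C with sp³ C, no adjacent C=O → ether.
  CH2OCH2: C–O–C with sp³ carbons on both sides and no adjacent C=O → ether.
  C6H5: –C6H5 phenyl ring → arene.
Ketone appears at: CH(COCH3) → 1.

1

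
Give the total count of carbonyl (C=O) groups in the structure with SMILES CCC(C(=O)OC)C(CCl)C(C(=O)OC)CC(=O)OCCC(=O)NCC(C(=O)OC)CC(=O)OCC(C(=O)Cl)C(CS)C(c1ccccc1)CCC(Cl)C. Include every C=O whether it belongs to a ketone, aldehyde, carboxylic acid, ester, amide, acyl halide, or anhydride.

CH(COOCH3): ester, 1 C=O (running total 1).
CH(COOCH3): ester, 1 C=O (running total 2).
CH2COOCH2: ester, 1 C=O (running total 3).
CH2CONHCH2: amide, 1 C=O (running total 4).
CH(COOCH3): ester, 1 C=O (running total 5).
CH2COOCH2: ester, 1 C=O (running total 6).
CH(COCl): acyl halide, 1 C=O (running total 7).

7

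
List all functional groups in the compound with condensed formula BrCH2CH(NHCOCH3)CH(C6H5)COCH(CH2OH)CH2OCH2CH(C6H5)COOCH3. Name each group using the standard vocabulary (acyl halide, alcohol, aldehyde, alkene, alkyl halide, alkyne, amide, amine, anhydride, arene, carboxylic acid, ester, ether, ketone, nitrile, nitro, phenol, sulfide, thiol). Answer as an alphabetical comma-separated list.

alcohol, alkyl halide, amide, arene, ester, ether, ketone

Taking each segment in turn:
  BrCH2: halogen on an sp³ carbon → alkyl halide.
  CH(NHCOCH3): pendant –NHC(=O)CH3: N bonded to a carbonyl → amide (not amine).
  CH(C6H5): pendant –C6H5: benzene ring → arene.
  CO: –C(=O)– with carbon on both sides → ketone.
  CH(CH2OH): pendant –CH2OH on an sp³ backbone C → alcohol.
  CH2OCH2: C–O–C with sp³ carbons on both sides and no adjacent C=O → ether.
  CH(C6H5): pendant –C6H5: benzene ring → arene.
  COOCH3: –C(=O)OCH3: carbonyl C bonded to C and to –OCH3 → ester (not ketone + ether).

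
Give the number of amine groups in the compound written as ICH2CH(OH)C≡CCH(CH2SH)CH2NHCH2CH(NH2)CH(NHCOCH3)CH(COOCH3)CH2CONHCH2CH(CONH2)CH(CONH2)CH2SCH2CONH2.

2

Working along the chain:
  ICH2: halogen on an sp³ carbon → alkyl halide.
  CH(OH): –OH on an sp³ carbon → alcohol (secondary).
  C≡C: C≡C triple bond → alkyne.
  CH(CH2SH): pendant –CH2SH → thiol.
  CH2NHCH2: C–N–C with sp³ carbons and no adjacent C=O → amine (secondary).
  CH(NH2): –NH2 on an sp³ carbon with no adjacent C=O → amine.
  CH(NHCOCH3): pendant –NHC(=O)CH3: N bonded to a carbonyl → amide (not amine).
  CH(COOCH3): pendant –COOCH3: carbonyl C bonded to C and –OCH3 → ester.
  CH2CONHCH2: –C(=O)–N– linkage → amide (the N is not an amine).
  CH(CONH2): pendant –CONH2: carbonyl C bonded to C and N → amide.
  CH(CONH2): pendant –CONH2: carbonyl C bonded to C and N → amide.
  CH2SCH2: C–S–C linkage → sulfide (thioether).
  CONH2: –C(=O)NH2: carbonyl C bonded to C and to N → amide (the N is not a separate amine).
Amine appears at: CH2NHCH2, CH(NH2) → 2.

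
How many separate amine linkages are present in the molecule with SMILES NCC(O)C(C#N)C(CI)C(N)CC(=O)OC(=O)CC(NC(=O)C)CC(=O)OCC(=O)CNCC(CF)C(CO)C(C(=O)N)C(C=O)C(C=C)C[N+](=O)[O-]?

3

–NH2 on an sp³ carbon with no adjacent C=O → amine.
–OH on an sp³ carbon → alcohol (secondary).
pendant –C≡N: nitrile.
pendant –CH2X: halogen on sp³ carbon → alkyl halide.
–NH2 on an sp³ carbon with no adjacent C=O → amine.
two acyl groups sharing one oxygen, –C(=O)–O–C(=O)– → anhydride.
pendant –NHC(=O)CH3: N bonded to a carbonyl → amide (not amine).
–C(=O)–O–C with C on the carbonyl side → ester.
–C(=O)– with carbon on both sides → ketone.
C–N–C with sp³ carbons and no adjacent C=O → amine (secondary).
pendant –CH2X: halogen on sp³ carbon → alkyl halide.
pendant –CH2OH on an sp³ backbone C → alcohol.
pendant –CONH2: carbonyl C bonded to C and N → amide.
pendant –CHO: carbonyl C bonded to C and H → aldehyde.
pendant –CH=CH2: C=C double bond → alkene.
–NO2 on carbon → nitro group.
Amine appears at: H2NCH2, CH(NH2), CH2NHCH2 → 3.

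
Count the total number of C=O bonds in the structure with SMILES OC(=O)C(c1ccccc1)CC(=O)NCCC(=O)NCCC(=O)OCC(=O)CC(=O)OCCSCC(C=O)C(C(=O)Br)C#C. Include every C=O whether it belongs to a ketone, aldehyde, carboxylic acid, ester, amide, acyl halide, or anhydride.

8

HOOC: carboxylic acid, 1 C=O (running total 1).
CH2CONHCH2: amide, 1 C=O (running total 2).
CH2CONHCH2: amide, 1 C=O (running total 3).
CH2COOCH2: ester, 1 C=O (running total 4).
CO: ketone, 1 C=O (running total 5).
CH2COOCH2: ester, 1 C=O (running total 6).
CH(CHO): aldehyde, 1 C=O (running total 7).
CH(COBr): acyl halide, 1 C=O (running total 8).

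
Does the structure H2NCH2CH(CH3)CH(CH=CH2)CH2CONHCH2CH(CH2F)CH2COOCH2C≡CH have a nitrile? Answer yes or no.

Reading the structure from left to right:
  H2NCH2: –NH2 on an sp³ carbon with no adjacent C=O → amine.
  CH(CH=CH2): pendant –CH=CH2: C=C double bond → alkene.
  CH2CONHCH2: –C(=O)–N– linkage → amide (the N is not an amine).
  CH(CH2F): pendant –CH2X: halogen on sp³ carbon → alkyl halide.
  CH2COOCH2: –C(=O)–O–C with C on the carbonyl side → ester.
  C≡CH: C≡C triple bond → alkyne.
In C≡CH, the triple bond is C≡C, not C≡N.
The groups actually present are: alkene, alkyl halide, alkyne, amide, amine, ester.

no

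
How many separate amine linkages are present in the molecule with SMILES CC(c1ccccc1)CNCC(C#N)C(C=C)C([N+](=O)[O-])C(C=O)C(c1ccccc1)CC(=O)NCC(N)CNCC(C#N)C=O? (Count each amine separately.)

3

pendant –C6H5: benzene ring → arene.
C–N–C with sp³ carbons and no adjacent C=O → amine (secondary).
pendant –C≡N: nitrile.
pendant –CH=CH2: C=C double bond → alkene.
–NO2 on an sp³ carbon → nitro (the N=O is not a carbonyl).
pendant –CHO: carbonyl C bonded to C and H → aldehyde.
pendant –C6H5: benzene ring → arene.
–C(=O)–N– linkage → amide (the N is not an amine).
–NH2 on an sp³ carbon with no adjacent C=O → amine.
C–N–C with sp³ carbons and no adjacent C=O → amine (secondary).
pendant –C≡N: nitrile.
terminal –CHO: carbonyl C bonded to H and C → aldehyde.
Amine appears at: CH2NHCH2, CH(NH2), CH2NHCH2 → 3.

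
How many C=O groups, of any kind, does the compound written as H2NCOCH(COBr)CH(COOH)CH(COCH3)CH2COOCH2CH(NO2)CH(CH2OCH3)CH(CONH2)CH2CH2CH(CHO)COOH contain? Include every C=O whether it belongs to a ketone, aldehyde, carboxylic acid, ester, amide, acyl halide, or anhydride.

H2NCO: amide, 1 C=O (running total 1).
CH(COBr): acyl halide, 1 C=O (running total 2).
CH(COOH): carboxylic acid, 1 C=O (running total 3).
CH(COCH3): ketone, 1 C=O (running total 4).
CH2COOCH2: ester, 1 C=O (running total 5).
CH(CONH2): amide, 1 C=O (running total 6).
CH(CHO): aldehyde, 1 C=O (running total 7).
COOH: carboxylic acid, 1 C=O (running total 8).

8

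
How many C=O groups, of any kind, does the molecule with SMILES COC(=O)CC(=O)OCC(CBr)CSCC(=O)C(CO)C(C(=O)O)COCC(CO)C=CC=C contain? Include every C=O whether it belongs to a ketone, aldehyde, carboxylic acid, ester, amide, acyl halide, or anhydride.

CH3OOC: ester, 1 C=O (running total 1).
CH2COOCH2: ester, 1 C=O (running total 2).
CO: ketone, 1 C=O (running total 3).
CH(COOH): carboxylic acid, 1 C=O (running total 4).

4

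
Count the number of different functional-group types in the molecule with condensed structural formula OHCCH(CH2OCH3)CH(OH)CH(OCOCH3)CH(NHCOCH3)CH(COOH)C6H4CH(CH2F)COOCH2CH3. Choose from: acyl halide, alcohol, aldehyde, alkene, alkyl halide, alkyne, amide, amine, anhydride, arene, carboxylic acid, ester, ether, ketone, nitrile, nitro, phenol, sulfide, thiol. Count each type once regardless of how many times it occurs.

Reading the structure from left to right:
  OHC: terminal –CHO: carbonyl C bonded to H and C → aldehyde.
  CH(CH2OCH3): pendant –CH2OCH3: C–O–C linkage → ether.
  CH(OH): –OH on an sp³ carbon → alcohol (secondary).
  CH(OCOCH3): pendant –OC(=O)CH3: an acyloxy group → ester.
  CH(NHCOCH3): pendant –NHC(=O)CH3: N bonded to a carbonyl → amide (not amine).
  CH(COOH): pendant –COOH: carbonyl C bonded to C and –OH → carboxylic acid.
  C6H4: para-disubstituted benzene ring → arene.
  CH(CH2F): pendant –CH2X: halogen on sp³ carbon → alkyl halide.
  COOCH2CH3: –C(=O)OCH2CH3: carbonyl C bonded to C and to –OEt → ester.
Distinct types present: alcohol, aldehyde, alkyl halide, amide, arene, carboxylic acid, ester, ether.

8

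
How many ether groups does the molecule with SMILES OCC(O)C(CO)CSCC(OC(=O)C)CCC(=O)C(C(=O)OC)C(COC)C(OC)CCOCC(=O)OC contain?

3

Taking each segment in turn:
  HOCH2: HO– on an sp³ carbon → alcohol.
  CH(OH): –OH on an sp³ carbon → alcohol (secondary).
  CH(CH2OH): pendant –CH2OH on an sp³ backbone C → alcohol.
  CH2SCH2: C–S–C linkage → sulfide (thioether).
  CH(OCOCH3): pendant –OC(=O)CH3: an acyloxy group → ester.
  CO: –C(=O)– with carbon on both sides → ketone.
  CH(COOCH3): pendant –COOCH3: carbonyl C bonded to C and –OCH3 → ester.
  CH(CH2OCH3): pendant –CH2OCH3: C–O–C linkage → ether.
  CH(OCH3): pendant –OCH3: C–O–C with sp³ C, no adjacent C=O → ether.
  CH2OCH2: C–O–C with sp³ carbons on both sides and no adjacent C=O → ether.
  COOCH3: –C(=O)OCH3: carbonyl C bonded to C and to –OCH3 → ester (not ketone + ether).
Ether appears at: CH(CH2OCH3), CH(OCH3), CH2OCH2 → 3.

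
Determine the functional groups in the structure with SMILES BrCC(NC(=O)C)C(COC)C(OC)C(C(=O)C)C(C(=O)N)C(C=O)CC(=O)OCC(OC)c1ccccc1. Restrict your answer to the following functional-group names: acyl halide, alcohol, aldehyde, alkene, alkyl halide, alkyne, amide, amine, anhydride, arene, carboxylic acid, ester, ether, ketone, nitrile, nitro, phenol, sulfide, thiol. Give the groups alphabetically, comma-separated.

Reading the structure from left to right:
  BrCH2: halogen on an sp³ carbon → alkyl halide.
  CH(NHCOCH3): pendant –NHC(=O)CH3: N bonded to a carbonyl → amide (not amine).
  CH(CH2OCH3): pendant –CH2OCH3: C–O–C linkage → ether.
  CH(OCH3): pendant –OCH3: C–O–C with sp³ C, no adjacent C=O → ether.
  CH(COCH3): pendant –COCH3: carbonyl C bonded to two carbons → ketone.
  CH(CONH2): pendant –CONH2: carbonyl C bonded to C and N → amide.
  CH(CHO): pendant –CHO: carbonyl C bonded to C and H → aldehyde.
  CH2COOCH2: –C(=O)–O–C with C on the carbonyl side → ester.
  CH(OCH3): pendant –OCH3: C–O–C with sp³ C, no adjacent C=O → ether.
  C6H5: –C6H5 phenyl ring → arene.

aldehyde, alkyl halide, amide, arene, ester, ether, ketone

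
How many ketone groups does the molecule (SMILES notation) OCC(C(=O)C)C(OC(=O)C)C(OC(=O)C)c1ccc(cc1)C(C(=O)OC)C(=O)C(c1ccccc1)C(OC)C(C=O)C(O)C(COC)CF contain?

HO– on an sp³ carbon → alcohol.
pendant –COCH3: carbonyl C bonded to two carbons → ketone.
pendant –OC(=O)CH3: an acyloxy group → ester.
pendant –OC(=O)CH3: an acyloxy group → ester.
para-disubstituted benzene ring → arene.
pendant –COOCH3: carbonyl C bonded to C and –OCH3 → ester.
–C(=O)– with carbon on both sides → ketone.
pendant –C6H5: benzene ring → arene.
pendant –OCH3: C–O–C with sp³ C, no adjacent C=O → ether.
pendant –CHO: carbonyl C bonded to C and H → aldehyde.
–OH on an sp³ carbon → alcohol (secondary).
pendant –CH2OCH3: C–O–C linkage → ether.
halogen on an sp³ carbon → alkyl halide.
Ketone appears at: CH(COCH3), CO → 2.

2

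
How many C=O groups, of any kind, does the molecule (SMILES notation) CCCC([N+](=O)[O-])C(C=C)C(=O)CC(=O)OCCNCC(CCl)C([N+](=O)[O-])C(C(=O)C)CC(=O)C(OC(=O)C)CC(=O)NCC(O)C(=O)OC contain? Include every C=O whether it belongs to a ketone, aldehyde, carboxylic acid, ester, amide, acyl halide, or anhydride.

7

CO: ketone, 1 C=O (running total 1).
CH2COOCH2: ester, 1 C=O (running total 2).
CH(COCH3): ketone, 1 C=O (running total 3).
CO: ketone, 1 C=O (running total 4).
CH(OCOCH3): ester, 1 C=O (running total 5).
CH2CONHCH2: amide, 1 C=O (running total 6).
COOCH3: ester, 1 C=O (running total 7).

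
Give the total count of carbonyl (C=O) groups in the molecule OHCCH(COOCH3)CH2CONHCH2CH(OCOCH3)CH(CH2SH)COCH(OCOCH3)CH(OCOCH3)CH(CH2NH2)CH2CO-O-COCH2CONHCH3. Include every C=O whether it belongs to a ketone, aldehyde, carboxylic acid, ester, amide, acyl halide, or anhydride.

10

OHC: aldehyde, 1 C=O (running total 1).
CH(COOCH3): ester, 1 C=O (running total 2).
CH2CONHCH2: amide, 1 C=O (running total 3).
CH(OCOCH3): ester, 1 C=O (running total 4).
CO: ketone, 1 C=O (running total 5).
CH(OCOCH3): ester, 1 C=O (running total 6).
CH(OCOCH3): ester, 1 C=O (running total 7).
CH2CO-O-COCH2: anhydride, 2 C=O (running total 9).
CONHCH3: amide, 1 C=O (running total 10).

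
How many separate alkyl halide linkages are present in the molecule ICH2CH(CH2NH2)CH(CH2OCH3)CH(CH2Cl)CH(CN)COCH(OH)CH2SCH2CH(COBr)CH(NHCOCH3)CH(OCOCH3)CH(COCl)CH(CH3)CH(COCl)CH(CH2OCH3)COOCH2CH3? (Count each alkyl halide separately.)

Reading the structure from left to right:
  ICH2: halogen on an sp³ carbon → alkyl halide.
  CH(CH2NH2): pendant –CH2NH2: N on sp³ C, no adjacent C=O → amine.
  CH(CH2OCH3): pendant –CH2OCH3: C–O–C linkage → ether.
  CH(CH2Cl): pendant –CH2X: halogen on sp³ carbon → alkyl halide.
  CH(CN): pendant –C≡N: nitrile.
  CO: –C(=O)– with carbon on both sides → ketone.
  CH(OH): –OH on an sp³ carbon → alcohol (secondary).
  CH2SCH2: C–S–C linkage → sulfide (thioether).
  CH(COBr): pendant –C(=O)X: carbonyl C bonded to C and halogen → acyl halide.
  CH(NHCOCH3): pendant –NHC(=O)CH3: N bonded to a carbonyl → amide (not amine).
  CH(OCOCH3): pendant –OC(=O)CH3: an acyloxy group → ester.
  CH(COCl): pendant –C(=O)X: carbonyl C bonded to C and halogen → acyl halide.
  CH(COCl): pendant –C(=O)X: carbonyl C bonded to C and halogen → acyl halide.
  CH(CH2OCH3): pendant –CH2OCH3: C–O–C linkage → ether.
  COOCH2CH3: –C(=O)OCH2CH3: carbonyl C bonded to C and to –OEt → ester.
Alkyl halide appears at: ICH2, CH(CH2Cl) → 2.

2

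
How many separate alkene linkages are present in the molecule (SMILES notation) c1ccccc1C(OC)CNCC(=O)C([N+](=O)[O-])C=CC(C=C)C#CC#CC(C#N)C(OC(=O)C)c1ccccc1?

C6H5– phenyl ring → arene.
pendant –OCH3: C–O–C with sp³ C, no adjacent C=O → ether.
C–N–C with sp³ carbons and no adjacent C=O → amine (secondary).
–C(=O)– with carbon on both sides → ketone.
–NO2 on an sp³ carbon → nitro (the N=O is not a carbonyl).
C=C double bond → alkene.
pendant –CH=CH2: C=C double bond → alkene.
C≡C triple bond → alkyne.
C≡C triple bond → alkyne.
pendant –C≡N: nitrile.
pendant –OC(=O)CH3: an acyloxy group → ester.
–C6H5 phenyl ring → arene.
Alkene appears at: CH=CH, CH(CH=CH2) → 2.

2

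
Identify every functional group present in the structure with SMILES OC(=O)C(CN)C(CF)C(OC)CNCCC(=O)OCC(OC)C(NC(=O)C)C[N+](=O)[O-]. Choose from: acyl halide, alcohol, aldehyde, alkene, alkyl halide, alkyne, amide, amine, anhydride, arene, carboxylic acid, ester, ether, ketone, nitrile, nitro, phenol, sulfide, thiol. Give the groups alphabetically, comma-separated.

alkyl halide, amide, amine, carboxylic acid, ester, ether, nitro

Taking each segment in turn:
  HOOC: –COOH: carbonyl C bonded to –OH and C → carboxylic acid (the –OH is not a separate alcohol).
  CH(CH2NH2): pendant –CH2NH2: N on sp³ C, no adjacent C=O → amine.
  CH(CH2F): pendant –CH2X: halogen on sp³ carbon → alkyl halide.
  CH(OCH3): pendant –OCH3: C–O–C with sp³ C, no adjacent C=O → ether.
  CH2NHCH2: C–N–C with sp³ carbons and no adjacent C=O → amine (secondary).
  CH2COOCH2: –C(=O)–O–C with C on the carbonyl side → ester.
  CH(OCH3): pendant –OCH3: C–O–C with sp³ C, no adjacent C=O → ether.
  CH(NHCOCH3): pendant –NHC(=O)CH3: N bonded to a carbonyl → amide (not amine).
  CH2NO2: –NO2 on carbon → nitro group.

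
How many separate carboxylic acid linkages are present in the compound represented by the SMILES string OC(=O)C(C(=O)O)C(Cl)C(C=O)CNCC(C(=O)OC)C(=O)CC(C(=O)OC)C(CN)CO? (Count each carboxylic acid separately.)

–COOH: carbonyl C bonded to –OH and C → carboxylic acid (the –OH is not a separate alcohol).
pendant –COOH: carbonyl C bonded to C and –OH → carboxylic acid.
halogen on an sp³ carbon → alkyl halide.
pendant –CHO: carbonyl C bonded to C and H → aldehyde.
C–N–C with sp³ carbons and no adjacent C=O → amine (secondary).
pendant –COOCH3: carbonyl C bonded to C and –OCH3 → ester.
–C(=O)– with carbon on both sides → ketone.
pendant –COOCH3: carbonyl C bonded to C and –OCH3 → ester.
pendant –CH2NH2: N on sp³ C, no adjacent C=O → amine.
–OH on an sp³ carbon → alcohol.
Carboxylic acid appears at: HOOC, CH(COOH) → 2.

2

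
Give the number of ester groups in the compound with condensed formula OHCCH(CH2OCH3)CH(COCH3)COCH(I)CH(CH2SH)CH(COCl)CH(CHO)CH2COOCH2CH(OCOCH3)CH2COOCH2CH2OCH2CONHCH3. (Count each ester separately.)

Working along the chain:
  OHC: terminal –CHO: carbonyl C bonded to H and C → aldehyde.
  CH(CH2OCH3): pendant –CH2OCH3: C–O–C linkage → ether.
  CH(COCH3): pendant –COCH3: carbonyl C bonded to two carbons → ketone.
  CO: –C(=O)– with carbon on both sides → ketone.
  CH(I): halogen on an sp³ carbon → alkyl halide.
  CH(CH2SH): pendant –CH2SH → thiol.
  CH(COCl): pendant –C(=O)X: carbonyl C bonded to C and halogen → acyl halide.
  CH(CHO): pendant –CHO: carbonyl C bonded to C and H → aldehyde.
  CH2COOCH2: –C(=O)–O–C with C on the carbonyl side → ester.
  CH(OCOCH3): pendant –OC(=O)CH3: an acyloxy group → ester.
  CH2COOCH2: –C(=O)–O–C with C on the carbonyl side → ester.
  CH2OCH2: C–O–C with sp³ carbons on both sides and no adjacent C=O → ether.
  CONHCH3: –C(=O)NHCH3: carbonyl C bonded to C and to N → amide (the N is not an amine).
Ester appears at: CH2COOCH2, CH(OCOCH3), CH2COOCH2 → 3.

3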